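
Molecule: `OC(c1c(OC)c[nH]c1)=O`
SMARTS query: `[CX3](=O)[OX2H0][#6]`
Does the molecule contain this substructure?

No

The pattern [CX3](=O)[OX2H0][#6] describes a carbonyl carbon bonded to an oxygen that is itself bonded to carbon (no H on that O) — an ester.
The closest candidate here is a carboxylic acid group (-C(=O)OH), but the singly-bonded O carries H (OX2H1, not H0). No other fragment satisfies the full query, so there is no match.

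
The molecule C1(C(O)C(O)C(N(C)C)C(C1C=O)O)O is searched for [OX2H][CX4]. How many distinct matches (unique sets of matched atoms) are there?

4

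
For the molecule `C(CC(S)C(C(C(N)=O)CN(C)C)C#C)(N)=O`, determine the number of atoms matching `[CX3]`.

2

The query [CX3] means: C with X3: aliphatic carbon with exactly 3 total connections.
Check the 17 heavy atoms by environment: 7× C (X4) → no; 1× S (X2) → no; 2× C (X3) → match; 2× O (X1) → no; 3× N (X3) → no; 2× C (X2) → no.
That gives 2 matching atoms.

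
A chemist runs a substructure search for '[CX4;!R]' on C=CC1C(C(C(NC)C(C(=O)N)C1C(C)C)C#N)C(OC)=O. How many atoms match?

The query [CX4;!R] means: aliphatic carbon with four total connections, not in a ring.
Check the 22 heavy atoms by environment: 6× C (X4, in 6-ring) → no; 5× C (X4, acyclic) → match; 4× C (X3, acyclic) → no; 2× O (X1, acyclic) → no; 2× N (X3, acyclic) → no; 1× O (X2, acyclic) → no; 1× C (X2, acyclic) → no; 1× N (X1, acyclic) → no.
That gives 5 matching atoms.

5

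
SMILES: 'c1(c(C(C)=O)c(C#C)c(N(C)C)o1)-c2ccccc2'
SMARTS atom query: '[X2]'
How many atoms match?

3

Check the 19 heavy atoms by environment: 1× o (aromatic, X2) → match; 10× c (aromatic, X3) → no; 1× C (X3) → no; 1× O (X1) → no; 3× C (X4) → no; 2× C (X2) → match; 1× N (X3) → no.
Summing the matching environments: 1 + 2 = 3 matching atoms.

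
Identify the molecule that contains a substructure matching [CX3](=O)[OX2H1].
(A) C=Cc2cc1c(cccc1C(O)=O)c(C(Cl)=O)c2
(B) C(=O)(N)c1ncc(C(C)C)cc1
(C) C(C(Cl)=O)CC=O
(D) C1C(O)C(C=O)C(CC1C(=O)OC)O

[CX3](=O)[OX2H1] describes an sp2 carbon double-bonded to O and single-bonded to an -OH oxygen (a carboxylic acid).
(A) contains a carboxylic acid group (-C(=O)OH), which satisfies every atom and bond constraint.
(B) has a primary amide (-C(=O)NH2) but the carbonyl is bonded to N, not to an -OH oxygen.
(C) has an aldehyde (-CHO) but there is no singly-bonded oxygen on the carbonyl carbon.
(D) has an aldehyde (-CHO) but there is no singly-bonded oxygen on the carbonyl carbon.
So the answer is (A).

A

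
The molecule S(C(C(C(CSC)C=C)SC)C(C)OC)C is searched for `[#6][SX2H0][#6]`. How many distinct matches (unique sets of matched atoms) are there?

3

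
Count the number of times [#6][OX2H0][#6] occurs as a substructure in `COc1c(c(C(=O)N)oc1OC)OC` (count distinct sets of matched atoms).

3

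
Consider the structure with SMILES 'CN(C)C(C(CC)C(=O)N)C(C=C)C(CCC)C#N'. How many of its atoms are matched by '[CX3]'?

3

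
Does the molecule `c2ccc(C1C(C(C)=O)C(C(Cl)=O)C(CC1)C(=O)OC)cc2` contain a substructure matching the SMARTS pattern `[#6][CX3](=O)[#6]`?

Yes

The pattern [#6][CX3](=O)[#6] describes a carbonyl carbon (no H) flanked by two carbons — a ketone.
The molecule carries an acetyl/ketone group (-C(=O)CH3), whose atoms satisfy every constraint of the query, so the pattern matches.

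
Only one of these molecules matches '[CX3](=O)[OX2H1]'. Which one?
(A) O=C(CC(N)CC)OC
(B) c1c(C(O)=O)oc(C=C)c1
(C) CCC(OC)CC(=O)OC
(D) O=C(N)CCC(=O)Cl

B

[CX3](=O)[OX2H1] describes an sp2 carbon double-bonded to O and single-bonded to an -OH oxygen (a carboxylic acid).
(A) has a methyl-ester group (-C(=O)OCH3) but the singly-bonded O has no H (OX2H0, not OX2H1).
(B) contains a carboxylic acid group (-C(=O)OH), which satisfies every atom and bond constraint.
(C) has a methyl-ester group (-C(=O)OCH3) but the singly-bonded O has no H (OX2H0, not OX2H1).
(D) has an acyl chloride (-C(=O)Cl) but the carbonyl is bonded to Cl, not to an -OH oxygen.
So the answer is (B).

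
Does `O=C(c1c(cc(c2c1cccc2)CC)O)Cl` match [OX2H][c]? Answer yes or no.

Yes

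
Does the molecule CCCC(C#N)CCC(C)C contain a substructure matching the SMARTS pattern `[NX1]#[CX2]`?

Yes

The pattern [NX1]#[CX2] describes a nitrogen triple-bonded to a two-connected carbon — a nitrile.
The molecule carries a nitrile (-C#N), whose atoms satisfy every constraint of the query, so the pattern matches.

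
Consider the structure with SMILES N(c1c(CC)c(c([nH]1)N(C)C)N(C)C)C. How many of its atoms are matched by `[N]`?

3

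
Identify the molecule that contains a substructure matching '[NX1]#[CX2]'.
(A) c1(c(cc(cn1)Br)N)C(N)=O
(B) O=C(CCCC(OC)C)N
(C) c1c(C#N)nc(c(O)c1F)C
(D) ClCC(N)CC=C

C

[NX1]#[CX2] describes a nitrogen triple-bonded to a two-connected carbon (a nitrile).
(A) has a primary amino group (-NH2) but the nitrogen is NX3 (three connections), not NX1 triple-bonded.
(B) has a primary amide (-C(=O)NH2) but the nitrogen is NX3, not NX1.
(C) contains a nitrile (-C#N), which satisfies every atom and bond constraint.
(D) has a primary amino group (-NH2) but the nitrogen is NX3 (three connections), not NX1 triple-bonded.
So the answer is (C).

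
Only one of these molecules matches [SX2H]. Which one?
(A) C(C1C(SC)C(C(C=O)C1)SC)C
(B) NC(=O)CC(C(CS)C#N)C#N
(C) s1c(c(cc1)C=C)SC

[SX2H] describes an aliphatic sulfur with two connections, one being H (a thiol).
(A) has a methylthio ether (-SCH3) but the sulfur has H0 (bonded to two carbons), not H1.
(B) contains a thiol (-SH), which satisfies every atom and bond constraint.
(C) has a methylthio ether (-SCH3) but the sulfur has H0 (bonded to two carbons), not H1.
So the answer is (B).

B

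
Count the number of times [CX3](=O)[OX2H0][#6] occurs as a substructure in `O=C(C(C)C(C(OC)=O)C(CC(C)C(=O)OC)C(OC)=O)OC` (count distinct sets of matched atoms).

[CX3](=O)[OX2H0][#6] is the SMARTS for an ester: a carbonyl carbon bonded to an oxygen that is itself bonded to carbon (no H on that O).
The molecule carries 4 separate instances of a methyl-ester group (-C(=O)OCH3) meeting every constraint; each maps to a distinct set of atoms, giving 4 matches.

4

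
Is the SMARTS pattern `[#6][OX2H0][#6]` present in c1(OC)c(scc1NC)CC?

Yes

The pattern [#6][OX2H0][#6] describes an aliphatic oxygen bridging two carbons with no H on the oxygen — an ether.
The molecule carries a methoxy ether (-OCH3), whose atoms satisfy every constraint of the query, so the pattern matches.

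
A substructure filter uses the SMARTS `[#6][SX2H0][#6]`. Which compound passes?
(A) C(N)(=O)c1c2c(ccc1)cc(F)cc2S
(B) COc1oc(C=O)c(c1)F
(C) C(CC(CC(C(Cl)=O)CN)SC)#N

C

[#6][SX2H0][#6] describes an aliphatic sulfur bridging two carbons with no H on the sulfur (a thioether).
(A) has a thiol (-SH) but the sulfur has H1, not H0 bridging two carbons.
(B) has a methoxy ether (-OCH3) but the bridging atom is O, not S.
(C) contains a methylthio ether (-SCH3), which satisfies every atom and bond constraint.
So the answer is (C).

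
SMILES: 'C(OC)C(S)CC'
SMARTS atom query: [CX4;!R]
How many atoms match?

5

The query [CX4;!R] means: aliphatic carbon with four total connections, not in a ring.
Check the 7 heavy atoms by environment: 5× C (X4, acyclic) → match; 1× O (X2, acyclic) → no; 1× S (X2, acyclic) → no.
That gives 5 matching atoms.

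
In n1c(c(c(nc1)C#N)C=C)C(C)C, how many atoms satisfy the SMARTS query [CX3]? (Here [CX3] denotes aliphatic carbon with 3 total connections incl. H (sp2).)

2

Check the 13 heavy atoms by environment: 2× n (aromatic, X2) → no; 4× c (aromatic, X3) → no; 1× C (X2) → no; 1× N (X1) → no; 3× C (X4) → no; 2× C (X3) → match.
That gives 2 matching atoms.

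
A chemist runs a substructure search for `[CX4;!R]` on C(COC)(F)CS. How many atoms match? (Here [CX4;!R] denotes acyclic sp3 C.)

4

The query [CX4;!R] means: aliphatic carbon with four total connections, not in a ring.
Check the 7 heavy atoms by environment: 4× C (X4, acyclic) → match; 1× S (X2, acyclic) → no; 1× O (X2, acyclic) → no; 1× F (X1, acyclic) → no.
That gives 4 matching atoms.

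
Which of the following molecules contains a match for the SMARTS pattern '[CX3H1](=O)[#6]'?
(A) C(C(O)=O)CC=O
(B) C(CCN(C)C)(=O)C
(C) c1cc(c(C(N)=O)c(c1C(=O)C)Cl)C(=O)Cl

A

[CX3H1](=O)[#6] describes an sp2 carbon with one H, double-bonded to O and single-bonded to carbon (an aldehyde).
(A) contains an aldehyde (-CHO), which satisfies every atom and bond constraint.
(B) has an acetyl/ketone group (-C(=O)CH3) but the carbonyl carbon has H0 (two carbon neighbours), not H1.
(C) has an acetyl/ketone group (-C(=O)CH3) but the carbonyl carbon has H0 (two carbon neighbours), not H1.
So the answer is (A).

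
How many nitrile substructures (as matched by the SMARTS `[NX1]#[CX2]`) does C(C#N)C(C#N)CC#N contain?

3

[NX1]#[CX2] is the SMARTS for a nitrile: a nitrogen triple-bonded to a two-connected carbon.
The molecule carries 3 separate instances of a nitrile (-C#N) meeting every constraint; each maps to a distinct set of atoms, giving 3 matches.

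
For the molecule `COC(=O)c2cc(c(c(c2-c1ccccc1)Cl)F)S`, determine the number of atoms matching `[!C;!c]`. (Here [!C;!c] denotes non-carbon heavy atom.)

5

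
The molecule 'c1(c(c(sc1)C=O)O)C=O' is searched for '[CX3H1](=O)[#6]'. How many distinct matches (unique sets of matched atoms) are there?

2

[CX3H1](=O)[#6] is the SMARTS for an aldehyde: an sp2 carbon with one H, double-bonded to O and single-bonded to carbon.
The molecule carries 2 separate instances of an aldehyde (-CHO) meeting every constraint; each maps to a distinct set of atoms, giving 2 matches.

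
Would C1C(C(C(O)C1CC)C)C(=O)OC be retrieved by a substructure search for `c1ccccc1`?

No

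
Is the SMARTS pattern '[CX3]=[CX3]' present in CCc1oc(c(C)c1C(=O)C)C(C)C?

No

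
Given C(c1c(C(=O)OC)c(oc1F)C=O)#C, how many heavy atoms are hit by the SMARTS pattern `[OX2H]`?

0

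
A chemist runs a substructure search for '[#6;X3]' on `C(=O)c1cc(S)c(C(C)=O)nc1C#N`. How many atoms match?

7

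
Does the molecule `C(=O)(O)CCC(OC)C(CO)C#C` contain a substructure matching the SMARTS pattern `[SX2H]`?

No

The pattern [SX2H] describes an aliphatic sulfur with two connections, one being H — a thiol.
The closest candidate here is a hydroxyl group (-OH), but it is an -OH, not an -SH. No other fragment satisfies the full query, so there is no match.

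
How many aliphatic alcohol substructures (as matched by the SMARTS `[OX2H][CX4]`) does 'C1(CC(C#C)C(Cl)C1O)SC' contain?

1

[OX2H][CX4] is the SMARTS for an aliphatic alcohol: a hydroxyl oxygen bound to an sp3 (X4) carbon.
Exactly one fragment in the molecule meets all constraints, giving 1 match.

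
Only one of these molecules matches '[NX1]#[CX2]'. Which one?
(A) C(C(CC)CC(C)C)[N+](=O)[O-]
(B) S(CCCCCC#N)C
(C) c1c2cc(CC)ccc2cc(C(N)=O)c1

[NX1]#[CX2] describes a nitrogen triple-bonded to a two-connected carbon (a nitrile).
(A) has a nitro group (-[N+](=O)[O-]) but there is no C#N triple bond.
(B) contains a nitrile (-C#N), which satisfies every atom and bond constraint.
(C) has a primary amide (-C(=O)NH2) but the nitrogen is NX3, not NX1.
So the answer is (B).

B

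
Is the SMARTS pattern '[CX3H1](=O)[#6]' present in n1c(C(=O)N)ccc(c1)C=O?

The pattern [CX3H1](=O)[#6] describes an sp2 carbon with one H, double-bonded to O and single-bonded to carbon — an aldehyde.
The molecule carries an aldehyde (-CHO), whose atoms satisfy every constraint of the query, so the pattern matches.

Yes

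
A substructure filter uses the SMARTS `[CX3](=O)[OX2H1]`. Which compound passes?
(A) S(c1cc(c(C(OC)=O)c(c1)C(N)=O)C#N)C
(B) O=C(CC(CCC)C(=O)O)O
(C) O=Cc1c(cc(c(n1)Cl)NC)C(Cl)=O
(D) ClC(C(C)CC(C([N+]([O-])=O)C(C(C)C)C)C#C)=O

B

[CX3](=O)[OX2H1] describes an sp2 carbon double-bonded to O and single-bonded to an -OH oxygen (a carboxylic acid).
(A) has a methyl-ester group (-C(=O)OCH3) but the singly-bonded O has no H (OX2H0, not OX2H1).
(B) contains a carboxylic acid group (-C(=O)OH), which satisfies every atom and bond constraint.
(C) has an acyl chloride (-C(=O)Cl) but the carbonyl is bonded to Cl, not to an -OH oxygen.
(D) has an acyl chloride (-C(=O)Cl) but the carbonyl is bonded to Cl, not to an -OH oxygen.
So the answer is (B).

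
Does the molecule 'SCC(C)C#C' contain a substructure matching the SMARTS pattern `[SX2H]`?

The pattern [SX2H] describes an aliphatic sulfur with two connections, one being H — a thiol.
The molecule carries a thiol (-SH), whose atoms satisfy every constraint of the query, so the pattern matches.

Yes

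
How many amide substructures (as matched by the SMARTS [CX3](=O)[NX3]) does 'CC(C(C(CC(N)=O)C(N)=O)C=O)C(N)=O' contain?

3

[CX3](=O)[NX3] is the SMARTS for an amide: a carbonyl carbon bonded to a trivalent nitrogen.
The molecule carries 3 separate instances of a primary amide (-C(=O)NH2) meeting every constraint; each maps to a distinct set of atoms, giving 3 matches.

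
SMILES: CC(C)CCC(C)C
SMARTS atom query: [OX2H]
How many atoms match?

The query [OX2H] means: aliphatic oxygen with two connections, one of which is H — an -OH oxygen.
Check the 8 heavy atoms by environment: 2× C (H2, X4) → no; 2× C (H1, X4) → no; 4× C (H3, X4) → no.
No environment satisfies the query, so 0 matching atoms.

0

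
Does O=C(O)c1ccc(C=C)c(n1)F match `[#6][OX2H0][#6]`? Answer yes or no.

No

The pattern [#6][OX2H0][#6] describes an aliphatic oxygen bridging two carbons with no H on the oxygen — an ether.
The closest candidate here is a carboxylic acid group (-C(=O)OH), but the -OH oxygen has H1; the =O is OX1, not OX2. No other fragment satisfies the full query, so there is no match.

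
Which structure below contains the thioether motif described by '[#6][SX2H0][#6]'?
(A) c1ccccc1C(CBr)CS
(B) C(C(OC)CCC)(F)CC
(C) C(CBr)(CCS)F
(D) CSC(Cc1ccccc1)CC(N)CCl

[#6][SX2H0][#6] describes an aliphatic sulfur bridging two carbons with no H on the sulfur (a thioether).
(A) has a thiol (-SH) but the sulfur has H1, not H0 bridging two carbons.
(B) has a methoxy ether (-OCH3) but the bridging atom is O, not S.
(C) has a thiol (-SH) but the sulfur has H1, not H0 bridging two carbons.
(D) contains a methylthio ether (-SCH3), which satisfies every atom and bond constraint.
So the answer is (D).

D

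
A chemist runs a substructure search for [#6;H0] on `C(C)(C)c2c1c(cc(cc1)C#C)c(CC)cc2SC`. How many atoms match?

7

Check the 19 heavy atoms by environment: 6× c (aromatic, H0) → match; 4× c (aromatic, H1) → no; 1× C (H2) → no; 4× C (H3) → no; 2× C (H1) → no; 1× C (H0) → match; 1× S (H0) → no.
Summing the matching environments: 6 + 1 = 7 matching atoms.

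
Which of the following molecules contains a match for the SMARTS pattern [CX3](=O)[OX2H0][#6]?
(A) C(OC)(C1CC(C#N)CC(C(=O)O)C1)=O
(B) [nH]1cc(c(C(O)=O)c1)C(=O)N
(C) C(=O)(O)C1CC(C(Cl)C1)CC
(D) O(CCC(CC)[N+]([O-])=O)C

A

[CX3](=O)[OX2H0][#6] describes a carbonyl carbon bonded to an oxygen that is itself bonded to carbon (no H on that O) (an ester).
(A) contains a methyl-ester group (-C(=O)OCH3), which satisfies every atom and bond constraint.
(B) has a primary amide (-C(=O)NH2) but the carbonyl is bonded to N, not to an O-C linkage.
(C) has a carboxylic acid group (-C(=O)OH) but the singly-bonded O carries H (OX2H1, not H0).
(D) has a methoxy ether (-OCH3) but the ether oxygen is not adjacent to a C=O carbon.
So the answer is (A).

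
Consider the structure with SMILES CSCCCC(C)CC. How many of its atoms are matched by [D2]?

Check the 9 heavy atoms by environment: 4× C (D2) → match; 1× C (D3) → no; 1× S (D2) → match; 3× C (D1) → no.
Summing the matching environments: 4 + 1 = 5 matching atoms.

5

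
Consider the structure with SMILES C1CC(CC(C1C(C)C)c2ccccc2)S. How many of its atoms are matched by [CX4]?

The query [CX4] means: C with X4: aliphatic carbon with exactly 4 total connections (bonds + H).
Check the 16 heavy atoms by environment: 9× C (X4) → match; 1× S (X2) → no; 6× c (aromatic, X3) → no.
That gives 9 matching atoms.

9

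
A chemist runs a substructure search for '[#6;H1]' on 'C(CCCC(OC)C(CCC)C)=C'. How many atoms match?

The query [#6;H1] means: any carbon bearing exactly one hydrogen.
Check the 13 heavy atoms by environment: 6× C (H2) → no; 3× C (H1) → match; 3× C (H3) → no; 1× O (H0) → no.
That gives 3 matching atoms.

3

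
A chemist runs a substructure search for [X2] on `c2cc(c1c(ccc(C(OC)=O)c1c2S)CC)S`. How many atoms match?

The query [X2] means: any atom with exactly two total connections (bonds + H).
Check the 18 heavy atoms by environment: 10× c (aromatic, X3) → no; 2× S (X2) → match; 1× C (X3) → no; 1× O (X1) → no; 1× O (X2) → match; 3× C (X4) → no.
Summing the matching environments: 2 + 1 = 3 matching atoms.

3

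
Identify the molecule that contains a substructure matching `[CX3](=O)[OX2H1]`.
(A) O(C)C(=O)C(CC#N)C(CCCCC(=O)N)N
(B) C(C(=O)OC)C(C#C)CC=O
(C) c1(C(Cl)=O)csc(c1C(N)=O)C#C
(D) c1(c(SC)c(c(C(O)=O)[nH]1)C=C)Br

D

[CX3](=O)[OX2H1] describes an sp2 carbon double-bonded to O and single-bonded to an -OH oxygen (a carboxylic acid).
(A) has a methyl-ester group (-C(=O)OCH3) but the singly-bonded O has no H (OX2H0, not OX2H1).
(B) has an aldehyde (-CHO) but there is no singly-bonded oxygen on the carbonyl carbon.
(C) has an acyl chloride (-C(=O)Cl) but the carbonyl is bonded to Cl, not to an -OH oxygen.
(D) contains a carboxylic acid group (-C(=O)OH), which satisfies every atom and bond constraint.
So the answer is (D).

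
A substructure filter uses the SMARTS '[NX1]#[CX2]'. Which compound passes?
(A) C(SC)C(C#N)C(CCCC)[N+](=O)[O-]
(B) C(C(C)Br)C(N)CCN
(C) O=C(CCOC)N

[NX1]#[CX2] describes a nitrogen triple-bonded to a two-connected carbon (a nitrile).
(A) contains a nitrile (-C#N), which satisfies every atom and bond constraint.
(B) has a primary amino group (-NH2) but the nitrogen is NX3 (three connections), not NX1 triple-bonded.
(C) has a primary amide (-C(=O)NH2) but the nitrogen is NX3, not NX1.
So the answer is (A).

A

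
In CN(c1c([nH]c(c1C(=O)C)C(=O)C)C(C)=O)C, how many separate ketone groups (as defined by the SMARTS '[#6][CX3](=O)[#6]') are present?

[#6][CX3](=O)[#6] is the SMARTS for a ketone: a carbonyl carbon (no H) flanked by two carbons.
The molecule carries 3 separate instances of an acetyl/ketone group (-C(=O)CH3) meeting every constraint; each maps to a distinct set of atoms, giving 3 matches.

3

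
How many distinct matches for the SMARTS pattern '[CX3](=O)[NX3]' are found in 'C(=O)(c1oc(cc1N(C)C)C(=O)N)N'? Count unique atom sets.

2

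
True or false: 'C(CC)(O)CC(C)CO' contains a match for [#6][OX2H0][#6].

False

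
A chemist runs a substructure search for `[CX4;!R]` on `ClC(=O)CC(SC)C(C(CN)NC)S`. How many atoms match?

7

The query [CX4;!R] means: aliphatic carbon with four total connections, not in a ring.
Check the 14 heavy atoms by environment: 7× C (X4, acyclic) → match; 1× C (X3, acyclic) → no; 1× O (X1, acyclic) → no; 1× Cl (X1, acyclic) → no; 2× N (X3, acyclic) → no; 2× S (X2, acyclic) → no.
That gives 7 matching atoms.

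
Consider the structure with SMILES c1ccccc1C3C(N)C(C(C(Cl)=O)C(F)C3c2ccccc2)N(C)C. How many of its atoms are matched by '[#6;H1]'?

16

The query [#6;H1] means: any carbon bearing exactly one hydrogen.
Check the 26 heavy atoms by environment: 6× C (H1) → match; 1× N (H2) → no; 1× F (H0) → no; 2× c (aromatic, H0) → no; 10× c (aromatic, H1) → match; 1× N (H0) → no; 2× C (H3) → no; 1× C (H0) → no; 1× O (H0) → no; 1× Cl (H0) → no.
Summing the matching environments: 6 + 10 = 16 matching atoms.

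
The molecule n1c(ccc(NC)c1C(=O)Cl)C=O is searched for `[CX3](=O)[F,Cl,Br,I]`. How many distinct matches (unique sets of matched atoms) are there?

[CX3](=O)[F,Cl,Br,I] is the SMARTS for an acyl halide: a carbonyl carbon bonded to a halogen.
Exactly one fragment in the molecule meets all constraints, giving 1 match.

1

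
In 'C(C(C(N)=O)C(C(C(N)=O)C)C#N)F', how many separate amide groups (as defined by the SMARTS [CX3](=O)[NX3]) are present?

2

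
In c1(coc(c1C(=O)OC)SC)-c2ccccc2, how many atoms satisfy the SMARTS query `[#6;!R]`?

3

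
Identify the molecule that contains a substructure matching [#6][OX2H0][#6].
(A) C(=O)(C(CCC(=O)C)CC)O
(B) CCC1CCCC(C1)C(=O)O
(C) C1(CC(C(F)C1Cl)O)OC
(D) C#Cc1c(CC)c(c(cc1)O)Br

[#6][OX2H0][#6] describes an aliphatic oxygen bridging two carbons with no H on the oxygen (an ether).
(A) has a carboxylic acid group (-C(=O)OH) but the -OH oxygen has H1; the =O is OX1, not OX2.
(B) has a carboxylic acid group (-C(=O)OH) but the -OH oxygen has H1; the =O is OX1, not OX2.
(C) contains a methoxy ether (-OCH3), which satisfies every atom and bond constraint.
(D) has a hydroxyl group (-OH) but the oxygen has H1, not H0 bridging two carbons.
So the answer is (C).

C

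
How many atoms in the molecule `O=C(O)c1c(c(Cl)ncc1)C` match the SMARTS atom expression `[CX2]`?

The query [CX2] means: C with X2: aliphatic carbon with exactly 2 total connections.
Check the 11 heavy atoms by environment: 1× n (aromatic, X2) → no; 5× c (aromatic, X3) → no; 1× Cl (X1) → no; 1× C (X4) → no; 1× C (X3) → no; 1× O (X1) → no; 1× O (X2) → no.
No environment satisfies the query, so 0 matching atoms.

0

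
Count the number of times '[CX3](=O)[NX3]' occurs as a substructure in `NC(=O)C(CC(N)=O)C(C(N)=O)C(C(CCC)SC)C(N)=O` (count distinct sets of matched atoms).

[CX3](=O)[NX3] is the SMARTS for an amide: a carbonyl carbon bonded to a trivalent nitrogen.
The molecule carries 4 separate instances of a primary amide (-C(=O)NH2) meeting every constraint; each maps to a distinct set of atoms, giving 4 matches.

4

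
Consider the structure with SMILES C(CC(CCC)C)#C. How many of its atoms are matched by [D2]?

4

The query [D2] means: atom with exactly two heavy-atom neighbours.
Check the 8 heavy atoms by environment: 4× C (D2) → match; 1× C (D3) → no; 3× C (D1) → no.
That gives 4 matching atoms.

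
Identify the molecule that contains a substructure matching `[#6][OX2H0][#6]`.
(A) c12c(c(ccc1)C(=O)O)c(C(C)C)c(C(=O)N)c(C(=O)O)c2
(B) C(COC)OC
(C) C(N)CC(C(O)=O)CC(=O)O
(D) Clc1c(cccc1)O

B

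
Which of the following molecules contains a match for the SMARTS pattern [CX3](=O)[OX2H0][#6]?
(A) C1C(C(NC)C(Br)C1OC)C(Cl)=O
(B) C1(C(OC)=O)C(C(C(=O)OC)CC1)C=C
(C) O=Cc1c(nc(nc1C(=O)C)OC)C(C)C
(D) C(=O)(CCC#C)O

[CX3](=O)[OX2H0][#6] describes a carbonyl carbon bonded to an oxygen that is itself bonded to carbon (no H on that O) (an ester).
(A) has a methoxy ether (-OCH3) but the ether oxygen is not adjacent to a C=O carbon.
(B) contains a methyl-ester group (-C(=O)OCH3), which satisfies every atom and bond constraint.
(C) has a methoxy ether (-OCH3) but the ether oxygen is not adjacent to a C=O carbon.
(D) has a carboxylic acid group (-C(=O)OH) but the singly-bonded O carries H (OX2H1, not H0).
So the answer is (B).

B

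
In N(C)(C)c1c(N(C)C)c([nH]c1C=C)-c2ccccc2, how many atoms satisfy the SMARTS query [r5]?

The query [r5] means: r5 matches atoms in a five-membered ring.
Check the 19 heavy atoms by environment: 1× n (aromatic, in 5-ring) → match; 4× c (aromatic, in 5-ring) → match; 2× N (acyclic) → no; 6× C (acyclic) → no; 6× c (aromatic, in 6-ring) → no.
Summing the matching environments: 1 + 4 = 5 matching atoms.

5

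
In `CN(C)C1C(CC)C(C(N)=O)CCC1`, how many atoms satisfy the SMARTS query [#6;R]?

6

Check the 14 heavy atoms by environment: 6× C (in 6-ring) → match; 2× N (acyclic) → no; 5× C (acyclic) → no; 1× O (acyclic) → no.
That gives 6 matching atoms.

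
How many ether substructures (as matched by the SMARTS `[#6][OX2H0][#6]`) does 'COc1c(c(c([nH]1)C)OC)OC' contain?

3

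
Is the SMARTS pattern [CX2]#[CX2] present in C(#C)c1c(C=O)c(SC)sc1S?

Yes

The pattern [CX2]#[CX2] describes a carbon-carbon triple bond — an alkyne.
The molecule carries an ethynyl group (-C#CH), whose atoms satisfy every constraint of the query, so the pattern matches.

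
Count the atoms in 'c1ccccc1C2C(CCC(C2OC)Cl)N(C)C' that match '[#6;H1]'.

9

Check the 18 heavy atoms by environment: 4× C (H1) → match; 2× C (H2) → no; 1× O (H0) → no; 3× C (H3) → no; 1× Cl (H0) → no; 1× N (H0) → no; 1× c (aromatic, H0) → no; 5× c (aromatic, H1) → match.
Summing the matching environments: 4 + 5 = 9 matching atoms.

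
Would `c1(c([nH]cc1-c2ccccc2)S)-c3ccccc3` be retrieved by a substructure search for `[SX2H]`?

Yes

The pattern [SX2H] describes an aliphatic sulfur with two connections, one being H — a thiol.
The molecule carries a thiol (-SH), whose atoms satisfy every constraint of the query, so the pattern matches.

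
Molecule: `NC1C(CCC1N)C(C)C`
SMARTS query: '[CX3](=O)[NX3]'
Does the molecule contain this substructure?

The pattern [CX3](=O)[NX3] describes a carbonyl carbon bonded to a trivalent nitrogen — an amide.
The closest candidate here is a primary amino group (-NH2), but the -NH2 is not attached to a carbonyl carbon. No other fragment satisfies the full query, so there is no match.

No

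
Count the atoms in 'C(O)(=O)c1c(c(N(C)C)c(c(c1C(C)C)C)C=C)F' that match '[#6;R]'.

6

The query [#6;R] means: carbon that is part of a ring.
Check the 19 heavy atoms by environment: 6× c (aromatic, in 6-ring) → match; 9× C (acyclic) → no; 2× O (acyclic) → no; 1× N (acyclic) → no; 1× F (acyclic) → no.
That gives 6 matching atoms.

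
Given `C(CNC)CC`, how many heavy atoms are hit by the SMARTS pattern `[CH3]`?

2

The query [CH3] means: aliphatic carbon with exactly three hydrogens.
Check the 6 heavy atoms by environment: 3× C (H2) → no; 2× C (H3) → match; 1× N (H1) → no.
That gives 2 matching atoms.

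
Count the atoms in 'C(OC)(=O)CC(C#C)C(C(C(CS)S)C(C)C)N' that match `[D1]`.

8

The query [D1] means: atom with exactly one heavy-atom neighbour (degree 1).
Check the 18 heavy atoms by environment: 3× C (D2) → no; 6× C (D3) → no; 2× S (D1) → match; 4× C (D1) → match; 1× N (D1) → match; 1× O (D1) → match; 1× O (D2) → no.
Summing the matching environments: 2 + 4 + 1 + 1 = 8 matching atoms.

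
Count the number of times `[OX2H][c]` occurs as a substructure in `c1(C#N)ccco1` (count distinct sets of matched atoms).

0

[OX2H][c] is the SMARTS for a phenol: a hydroxyl oxygen attached to an aromatic carbon.
No fragment in the molecule satisfies every constraint, giving 0 matches.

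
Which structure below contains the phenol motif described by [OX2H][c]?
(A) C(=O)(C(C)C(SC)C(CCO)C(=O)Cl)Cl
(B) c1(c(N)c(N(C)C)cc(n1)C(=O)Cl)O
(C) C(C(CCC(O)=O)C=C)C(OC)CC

[OX2H][c] describes a hydroxyl oxygen attached to an aromatic carbon (a phenol).
(A) has a hydroxyl group (-OH) but the -OH is on an aliphatic carbon, not an aromatic c.
(B) contains a hydroxyl group (-OH), which satisfies every atom and bond constraint.
(C) has a methoxy ether (-OCH3) but the oxygen has H0, not H1.
So the answer is (B).

B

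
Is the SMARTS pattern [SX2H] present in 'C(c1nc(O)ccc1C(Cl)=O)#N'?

No

The pattern [SX2H] describes an aliphatic sulfur with two connections, one being H — a thiol.
The closest candidate here is a hydroxyl group (-OH), but it is an -OH, not an -SH. No other fragment satisfies the full query, so there is no match.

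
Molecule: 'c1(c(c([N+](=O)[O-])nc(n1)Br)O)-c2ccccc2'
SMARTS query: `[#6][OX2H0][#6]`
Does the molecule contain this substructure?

No

The pattern [#6][OX2H0][#6] describes an aliphatic oxygen bridging two carbons with no H on the oxygen — an ether.
The closest candidate here is a hydroxyl group (-OH), but the oxygen has H1, not H0 bridging two carbons. No other fragment satisfies the full query, so there is no match.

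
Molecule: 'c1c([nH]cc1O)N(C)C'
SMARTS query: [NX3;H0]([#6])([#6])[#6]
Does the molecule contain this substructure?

Yes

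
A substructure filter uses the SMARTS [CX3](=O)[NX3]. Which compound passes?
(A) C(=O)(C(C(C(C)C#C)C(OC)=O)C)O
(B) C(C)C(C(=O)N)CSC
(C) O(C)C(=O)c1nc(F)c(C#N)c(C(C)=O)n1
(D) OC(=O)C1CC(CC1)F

[CX3](=O)[NX3] describes a carbonyl carbon bonded to a trivalent nitrogen (an amide).
(A) has a methyl-ester group (-C(=O)OCH3) but the carbonyl is bonded to O, not to an NX3 nitrogen.
(B) contains a primary amide (-C(=O)NH2), which satisfies every atom and bond constraint.
(C) has a nitrile (-C#N) but the nitrile N is NX1 (triple-bonded), not NX3.
(D) has a carboxylic acid group (-C(=O)OH) but the carbonyl is bonded to O, not to an NX3 nitrogen.
So the answer is (B).

B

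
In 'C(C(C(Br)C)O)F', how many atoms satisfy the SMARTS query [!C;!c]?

The query [!C;!c] means: neither aliphatic nor aromatic carbon — same as [!#6].
Check the 7 heavy atoms by environment: 4× C → no; 1× F → match; 1× O → match; 1× Br → match.
Summing the matching environments: 1 + 1 + 1 = 3 matching atoms.

3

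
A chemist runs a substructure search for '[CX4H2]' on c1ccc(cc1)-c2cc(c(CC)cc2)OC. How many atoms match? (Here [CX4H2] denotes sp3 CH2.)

1

The query [CX4H2] means: sp3 carbon (X4) with exactly two hydrogens.
Check the 16 heavy atoms by environment: 8× c (aromatic, H1, X3) → no; 4× c (aromatic, H0, X3) → no; 1× C (H2, X4) → match; 2× C (H3, X4) → no; 1× O (H0, X2) → no.
That gives 1 matching atom.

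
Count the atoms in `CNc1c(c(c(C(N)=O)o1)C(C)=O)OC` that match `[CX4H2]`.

0

The query [CX4H2] means: sp3 carbon (X4) with exactly two hydrogens.
Check the 15 heavy atoms by environment: 1× o (aromatic, H0, X2) → no; 4× c (aromatic, H0, X3) → no; 2× C (H0, X3) → no; 2× O (H0, X1) → no; 3× C (H3, X4) → no; 1× N (H2, X3) → no; 1× O (H0, X2) → no; 1× N (H1, X3) → no.
No environment satisfies the query, so 0 matching atoms.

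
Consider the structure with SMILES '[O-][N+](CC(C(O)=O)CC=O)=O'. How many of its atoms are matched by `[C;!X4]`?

2

The query [C;!X4] means: aliphatic carbon that does not have four total connections.
Check the 11 heavy atoms by environment: 3× C (X4) → no; 2× C (X3) → match; 3× O (X1) → no; 1× O (X2) → no; 1× N (charge +1, X3) → no; 1× O (charge -1, X1) → no.
That gives 2 matching atoms.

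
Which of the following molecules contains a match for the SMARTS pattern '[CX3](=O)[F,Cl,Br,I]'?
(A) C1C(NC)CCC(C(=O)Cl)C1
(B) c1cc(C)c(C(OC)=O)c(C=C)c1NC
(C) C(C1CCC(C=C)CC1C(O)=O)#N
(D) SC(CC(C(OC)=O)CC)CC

A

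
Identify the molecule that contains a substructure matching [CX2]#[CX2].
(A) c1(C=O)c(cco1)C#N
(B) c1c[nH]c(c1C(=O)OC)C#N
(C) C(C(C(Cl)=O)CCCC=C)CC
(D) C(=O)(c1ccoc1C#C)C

D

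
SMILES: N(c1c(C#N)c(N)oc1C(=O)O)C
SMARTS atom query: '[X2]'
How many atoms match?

The query [X2] means: any atom with exactly two total connections (bonds + H).
Check the 13 heavy atoms by environment: 1× o (aromatic, X2) → match; 4× c (aromatic, X3) → no; 1× C (X2) → match; 1× N (X1) → no; 2× N (X3) → no; 1× C (X4) → no; 1× C (X3) → no; 1× O (X1) → no; 1× O (X2) → match.
Summing the matching environments: 1 + 1 + 1 = 3 matching atoms.

3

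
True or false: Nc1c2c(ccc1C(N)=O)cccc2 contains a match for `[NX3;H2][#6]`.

True

The pattern [NX3;H2][#6] describes a trivalent nitrogen with two H attached to carbon — a primary amine.
The molecule carries a primary amino group (-NH2), whose atoms satisfy every constraint of the query, so the pattern matches.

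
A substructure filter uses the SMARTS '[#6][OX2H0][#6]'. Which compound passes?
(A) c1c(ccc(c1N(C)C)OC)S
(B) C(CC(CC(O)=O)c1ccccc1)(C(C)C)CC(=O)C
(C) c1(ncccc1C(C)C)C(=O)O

A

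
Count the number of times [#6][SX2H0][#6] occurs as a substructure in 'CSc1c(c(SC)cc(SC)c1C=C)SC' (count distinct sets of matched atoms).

[#6][SX2H0][#6] is the SMARTS for a thioether: an aliphatic sulfur bridging two carbons with no H on the sulfur.
The molecule carries 4 separate instances of a methylthio ether (-SCH3) meeting every constraint; each maps to a distinct set of atoms, giving 4 matches.

4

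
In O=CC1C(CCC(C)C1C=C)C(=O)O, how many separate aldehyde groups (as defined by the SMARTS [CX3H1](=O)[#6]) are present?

1

[CX3H1](=O)[#6] is the SMARTS for an aldehyde: an sp2 carbon with one H, double-bonded to O and single-bonded to carbon.
Exactly one fragment in the molecule meets all constraints, giving 1 match.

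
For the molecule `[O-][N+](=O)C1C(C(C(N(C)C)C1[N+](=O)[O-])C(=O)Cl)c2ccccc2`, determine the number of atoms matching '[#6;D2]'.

5

The query [#6;D2] means: any carbon bonded to exactly two heavy atoms.
Check the 23 heavy atoms by environment: 6× C (D3) → no; 1× c (aromatic, D3) → no; 5× c (aromatic, D2) → match; 3× O (D1) → no; 1× Cl (D1) → no; 2× N (charge +1, D3) → no; 2× O (charge -1, D1) → no; 1× N (D3) → no; 2× C (D1) → no.
That gives 5 matching atoms.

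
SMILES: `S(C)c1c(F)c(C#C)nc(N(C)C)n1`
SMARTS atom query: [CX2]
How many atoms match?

The query [CX2] means: C with X2: aliphatic carbon with exactly 2 total connections.
Check the 14 heavy atoms by environment: 2× n (aromatic, X2) → no; 4× c (aromatic, X3) → no; 1× S (X2) → no; 3× C (X4) → no; 1× N (X3) → no; 2× C (X2) → match; 1× F (X1) → no.
That gives 2 matching atoms.

2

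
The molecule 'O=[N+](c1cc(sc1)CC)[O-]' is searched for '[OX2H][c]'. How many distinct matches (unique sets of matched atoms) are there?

0

[OX2H][c] is the SMARTS for a phenol: a hydroxyl oxygen attached to an aromatic carbon.
No fragment in the molecule satisfies every constraint, giving 0 matches.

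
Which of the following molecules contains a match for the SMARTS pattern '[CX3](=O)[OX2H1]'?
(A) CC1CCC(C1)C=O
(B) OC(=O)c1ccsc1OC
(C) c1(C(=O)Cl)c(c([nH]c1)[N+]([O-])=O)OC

[CX3](=O)[OX2H1] describes an sp2 carbon double-bonded to O and single-bonded to an -OH oxygen (a carboxylic acid).
(A) has an aldehyde (-CHO) but there is no singly-bonded oxygen on the carbonyl carbon.
(B) contains a carboxylic acid group (-C(=O)OH), which satisfies every atom and bond constraint.
(C) has an acyl chloride (-C(=O)Cl) but the carbonyl is bonded to Cl, not to an -OH oxygen.
So the answer is (B).

B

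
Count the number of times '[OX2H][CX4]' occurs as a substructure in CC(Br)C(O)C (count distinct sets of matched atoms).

1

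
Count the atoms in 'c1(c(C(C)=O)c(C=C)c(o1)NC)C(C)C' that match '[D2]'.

3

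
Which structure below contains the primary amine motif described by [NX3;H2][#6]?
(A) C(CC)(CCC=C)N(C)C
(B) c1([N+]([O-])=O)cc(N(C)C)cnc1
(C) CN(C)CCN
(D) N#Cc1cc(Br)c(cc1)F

C

[NX3;H2][#6] describes a trivalent nitrogen with two H attached to carbon (a primary amine).
(A) has a dimethylamino group (-N(CH3)2) but the nitrogen has H0, not H2.
(B) has a dimethylamino group (-N(CH3)2) but the nitrogen has H0, not H2.
(C) contains a primary amino group (-NH2), which satisfies every atom and bond constraint.
(D) has a nitrile (-C#N) but the nitrogen is NX1 (triple-bonded), not NX3 with two H.
So the answer is (C).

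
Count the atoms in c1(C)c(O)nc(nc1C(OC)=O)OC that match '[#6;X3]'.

The query [#6;X3] means: any carbon (aromatic or not) with three total connections.
Check the 14 heavy atoms by environment: 2× n (aromatic, X2) → no; 4× c (aromatic, X3) → match; 3× O (X2) → no; 3× C (X4) → no; 1× C (X3) → match; 1× O (X1) → no.
Summing the matching environments: 4 + 1 = 5 matching atoms.

5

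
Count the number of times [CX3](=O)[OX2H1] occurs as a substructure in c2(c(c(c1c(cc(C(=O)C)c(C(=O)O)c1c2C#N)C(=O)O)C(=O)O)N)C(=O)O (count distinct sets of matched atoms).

[CX3](=O)[OX2H1] is the SMARTS for a carboxylic acid: an sp2 carbon double-bonded to O and single-bonded to an -OH oxygen.
The molecule carries 4 separate instances of a carboxylic acid group (-C(=O)OH) meeting every constraint; each maps to a distinct set of atoms, giving 4 matches.

4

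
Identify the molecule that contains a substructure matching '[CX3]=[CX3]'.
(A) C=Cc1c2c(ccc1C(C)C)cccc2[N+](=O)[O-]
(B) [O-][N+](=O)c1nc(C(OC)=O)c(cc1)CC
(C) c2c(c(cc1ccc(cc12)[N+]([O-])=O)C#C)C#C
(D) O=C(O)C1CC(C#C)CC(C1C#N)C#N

[CX3]=[CX3] describes a non-aromatic C=C double bond between two sp2 carbons (an alkene).
(A) contains a vinyl group (-CH=CH2), which satisfies every atom and bond constraint.
(B) has an ethyl group (-CH2CH3) but its C-C bond is a single bond between CX4 carbons, not CX3=CX3.
(C) has an ethynyl group (-C#CH) but the C-C bond is a triple bond, not a double bond.
(D) has an ethynyl group (-C#CH) but the C-C bond is a triple bond, not a double bond.
So the answer is (A).

A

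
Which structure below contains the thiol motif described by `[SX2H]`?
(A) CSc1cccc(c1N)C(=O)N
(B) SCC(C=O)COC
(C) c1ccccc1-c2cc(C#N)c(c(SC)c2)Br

B

[SX2H] describes an aliphatic sulfur with two connections, one being H (a thiol).
(A) has a methylthio ether (-SCH3) but the sulfur has H0 (bonded to two carbons), not H1.
(B) contains a thiol (-SH), which satisfies every atom and bond constraint.
(C) has a methylthio ether (-SCH3) but the sulfur has H0 (bonded to two carbons), not H1.
So the answer is (B).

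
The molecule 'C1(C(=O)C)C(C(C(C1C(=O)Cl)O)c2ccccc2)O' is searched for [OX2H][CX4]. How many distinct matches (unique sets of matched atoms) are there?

2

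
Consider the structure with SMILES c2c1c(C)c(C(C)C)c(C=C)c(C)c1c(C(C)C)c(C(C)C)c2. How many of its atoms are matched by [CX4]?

The query [CX4] means: C with X4: aliphatic carbon with exactly 4 total connections (bonds + H).
Check the 23 heavy atoms by environment: 10× c (aromatic, X3) → no; 11× C (X4) → match; 2× C (X3) → no.
That gives 11 matching atoms.

11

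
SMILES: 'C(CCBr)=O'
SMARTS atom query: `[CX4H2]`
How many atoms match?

2

Check the 5 heavy atoms by environment: 2× C (H2, X4) → match; 1× Br (H0, X1) → no; 1× C (H1, X3) → no; 1× O (H0, X1) → no.
That gives 2 matching atoms.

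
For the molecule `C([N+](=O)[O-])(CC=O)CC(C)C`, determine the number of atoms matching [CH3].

2

Check the 11 heavy atoms by environment: 2× C (H2) → no; 3× C (H1) → no; 2× O (H0) → no; 2× C (H3) → match; 1× N (charge +1, H0) → no; 1× O (charge -1, H0) → no.
That gives 2 matching atoms.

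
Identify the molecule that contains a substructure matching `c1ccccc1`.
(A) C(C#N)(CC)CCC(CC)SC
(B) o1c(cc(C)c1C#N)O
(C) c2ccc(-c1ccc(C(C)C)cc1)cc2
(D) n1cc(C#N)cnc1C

C

c1ccccc1 describes six aromatic carbons in a ring (a benzene ring).
(A) has a methyl group (-CH3) but no six-membered all-carbon aromatic ring is present.
(B) has a methyl group (-CH3) but no six-membered all-carbon aromatic ring is present.
(C) contains a phenyl ring, which satisfies every atom and bond constraint.
(D) has a methyl group (-CH3) but no six-membered all-carbon aromatic ring is present.
So the answer is (C).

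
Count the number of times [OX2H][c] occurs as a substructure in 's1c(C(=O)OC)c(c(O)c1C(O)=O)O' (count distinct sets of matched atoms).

[OX2H][c] is the SMARTS for a phenol: a hydroxyl oxygen attached to an aromatic carbon.
The molecule carries 2 separate instances of a hydroxyl group (-OH) meeting every constraint; each maps to a distinct set of atoms, giving 2 matches.

2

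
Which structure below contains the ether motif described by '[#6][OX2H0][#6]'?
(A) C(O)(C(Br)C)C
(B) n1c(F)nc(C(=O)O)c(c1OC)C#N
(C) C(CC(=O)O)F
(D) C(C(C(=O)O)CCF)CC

B

[#6][OX2H0][#6] describes an aliphatic oxygen bridging two carbons with no H on the oxygen (an ether).
(A) has a hydroxyl group (-OH) but the oxygen has H1, not H0 bridging two carbons.
(B) contains a methoxy ether (-OCH3), which satisfies every atom and bond constraint.
(C) has a carboxylic acid group (-C(=O)OH) but the -OH oxygen has H1; the =O is OX1, not OX2.
(D) has a carboxylic acid group (-C(=O)OH) but the -OH oxygen has H1; the =O is OX1, not OX2.
So the answer is (B).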